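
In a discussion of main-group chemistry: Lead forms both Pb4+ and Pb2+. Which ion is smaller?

Pb4+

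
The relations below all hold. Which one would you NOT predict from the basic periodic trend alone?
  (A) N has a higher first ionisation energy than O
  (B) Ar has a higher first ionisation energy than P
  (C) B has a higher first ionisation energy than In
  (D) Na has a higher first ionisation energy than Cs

(A)

The general trend: first ionisation energy increases across a period and decreases down a group.
(A) N (period 2, group 15) vs O (period 2, group 16): the stated order contradicts the simple trend.
(B) Ar (period 3, group 18) vs P (period 3, group 15): the stated order agrees with the simple trend.
(C) B (period 2, group 13) vs In (period 5, group 13): the stated order agrees with the simple trend.
(D) Na (period 3, group 1) vs Cs (period 6, group 1): the stated order agrees with the simple trend.
The exception is (A): pairing an electron in O's 2p⁴ costs repulsion energy, so O ionizes more easily than half-filled N (2p³).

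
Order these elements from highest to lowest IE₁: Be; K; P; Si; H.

H > P > Be > Si > K

H is in period 1, group 1; Be is in period 2, group 2; Si is in period 3, group 14; P is in period 3, group 15; K is in period 4, group 1.
Across a period the outer electron is held more tightly (higher IE₁); down a group it sits in a higher shell, more shielded, and comes off more easily.
Neither a single period nor a single group — weigh both effects.
Si > K: both effects reinforce here, so Si is clearly the higher of the two.
Be > Si: period and group pull opposite ways; the down-group shift dominates (900 vs 786 kJ/mol).
P > Be: the two effects oppose for this pair; the across-period effect wins (1012 vs 900 kJ/mol).
H > P: period and group pull opposite ways; the down-group shift dominates (1312 vs 1012 kJ/mol).
Tabulated first ionization energy (kJ/mol): H 1312, Be 900, Si 786, P 1012, K 419.
So from highest to lowest: H > P > Be > Si > K.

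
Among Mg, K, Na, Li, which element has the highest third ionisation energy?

Li

IE_3 is the cost of taking one more electron from the +2 cation: Mg²⁺ is the bare [Ne] core; K²⁺ is already 1 electron into the core; Na²⁺ is already 1 electron into the core; Li²⁺ is already 1 electron into the core.
All of these are removing an electron from a noble-gas core or deeper; the smaller core (lower principal quantum number) is held far more tightly, and within a period the higher nuclear charge binds the same core more tightly.
The numbers (kJ/mol): Mg 7733, K 4420, Na 6910, Li 11815.
Hence IE_3: K < Na < Mg < Li.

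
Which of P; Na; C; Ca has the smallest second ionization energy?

Ca

Consider each +1 ion: P⁺ still has 4 valence electrons; Na⁺ is the bare [Ne] core; C⁺ still has 3 valence electrons; Ca⁺ still has 1 valence electron.
Pulling an electron out of a noble-gas core costs far more than removing a remaining valence electron, so Na sits at the high end of IE_2.
Valence configurations: P⁺ [Ne]3s²3p², C⁺ [He]2s²2p¹, Ca⁺ [Ar]4s¹.
The numbers (kJ/mol): P 1907, Na 4562, C 2353, Ca 1145.
Hence IE_2: Ca < P < C < Na.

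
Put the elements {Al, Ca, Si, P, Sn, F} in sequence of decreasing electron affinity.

Atoms with high Z_eff and room in the valence shell (especially the halogens) have the most exothermic electron affinities.
These span different periods and groups, so the two trends combine.
Al > Ca: both effects reinforce here, so Al is clearly the higher of the two.
P > Al: P lies to the right of Al in period 3, so the across-period effect alone puts P higher.
Sn > P: this pair runs against the simple trend — see the exception note.
Si > Sn: Si sits above Sn in group 14, so the down-group effect alone puts Si higher.
F > Si: relative to Si, both the across-period and down-group shifts push F's electron affinity up.
Note the exception: Sn has a higher electron affinity than P, contrary to the simple trend — adding an electron to P's half-filled np³ subshell costs electron-pairing energy.
Note the exception: Si has a higher electron affinity than P, contrary to the simple trend — adding an electron to P's half-filled 3p³ is unfavourable, so Si (3p²) has the more exothermic EA.
Tabulated electron affinity (kJ/mol): F 328, Al 42, Si 134, P 72, Ca 2, Sn 107.
So from highest to lowest: F > Si > Sn > P > Al > Ca.

F > Si > Sn > P > Al > Ca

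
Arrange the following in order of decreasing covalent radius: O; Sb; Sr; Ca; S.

Sr > Ca > Sb > S > O

Moving right in a period, electrons are added to the same shell under a stronger nuclear pull, so atoms get smaller; moving down, a new shell is opened and atoms get larger.
These span different periods and groups, so the two trends combine.
S > O: S sits below O in group 16, so the down-group effect alone puts S larger.
Sb > S: both effects reinforce here, so Sb is clearly the larger of the two.
Ca > Sb: the two effects oppose for this pair; the across-period effect wins (171 vs 140 pm).
Sr > Ca: they share group 2; the group trend gives Sr the larger value.
For reference (pm): O 63, S 103, Ca 171, Sr 185, Sb 140.
So from largest to smallest: Sr > Ca > Sb > S > O.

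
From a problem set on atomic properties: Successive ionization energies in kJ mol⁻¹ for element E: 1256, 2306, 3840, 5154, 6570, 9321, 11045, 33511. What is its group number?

Group 17

Look for the largest jump between consecutive ionization energies: IE8/IE7 ≈ 3.0, far larger than any earlier ratio.
That jump marks the point where a core electron is being removed. So the atom has 7 valence electrons.
A main-group element with 7 valence electrons is in group 17.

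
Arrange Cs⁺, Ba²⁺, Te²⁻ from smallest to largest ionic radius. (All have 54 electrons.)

Ba²⁺, Cs⁺, Te²⁻

All of these have 54 electrons, so size is governed by nuclear charge alone: the more protons, the stronger the pull on the same electron cloud, and the smaller the ion.
Nuclear charges: Ba²⁺ (Z=56), Cs⁺ (Z=55), Te²⁻ (Z=52).
Smallest to largest: Ba²⁺ < Cs⁺ < Te²⁻.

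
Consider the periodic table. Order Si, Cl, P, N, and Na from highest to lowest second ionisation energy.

IE_2 is the cost of taking one more electron from the +1 cation: Si⁺ still has 3 valence electrons; Cl⁺ still has 6 valence electrons; P⁺ still has 4 valence electrons; N⁺ still has 4 valence electrons; Na⁺ is the bare [Ne] core.
Core electrons are held far more tightly than valence electrons, so Na tops the IE_2 order.
Valence configurations: Si⁺ [Ne]3s²3p¹, Cl⁺ [Ne]3s²3p⁴, P⁺ [Ne]3s²3p², N⁺ [He]2s²2p².
Tabulated IE_2 (kJ/mol): Si 1577, Cl 2298, P 1907, N 2856, Na 4562.
So the second ionization energies run Si < P < Cl < N < Na.

Na > N > Cl > P > Si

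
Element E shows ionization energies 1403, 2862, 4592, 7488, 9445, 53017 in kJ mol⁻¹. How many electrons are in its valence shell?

Look for the largest jump between consecutive ionization energies: IE6/IE5 ≈ 5.6, far larger than any earlier ratio.
That jump marks the point where a core electron is being removed. So the atom has 5 valence electrons.

5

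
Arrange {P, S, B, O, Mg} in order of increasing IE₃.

P < S < B < O < Mg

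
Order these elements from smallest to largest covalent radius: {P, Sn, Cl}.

Cl < P < Sn

Moving right in a period, electrons are added to the same shell under a stronger nuclear pull, so atoms get smaller; moving down, a new shell is opened and atoms get larger.
These span different periods and groups, so the two trends combine.
P > Cl: P lies to the left of Cl in period 3, so the across-period effect alone puts P larger.
Sn > P: relative to P, both the across-period and down-group shifts push Sn's atomic radius up.
For reference (pm): P 111, Cl 99, Sn 140.
So from smallest to largest: Cl < P < Sn.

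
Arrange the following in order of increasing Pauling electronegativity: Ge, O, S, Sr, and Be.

EN rises left→right (higher Z_eff, smaller atoms) and falls top→bottom (larger, more shielded atoms).
These span different periods and groups, so the two trends combine.
Be > Sr: Be sits above Sr in group 2, so the down-group effect alone puts Be higher.
Ge > Be: the two effects oppose for this pair; the across-period effect wins (2.01 vs 1.57).
S > Ge: both effects reinforce here, so S is clearly the higher of the two.
O > S: they share group 16; the group trend gives O the larger value.
For reference (Pauling): Be 1.57, O 3.44, S 2.58, Ge 2.01, Sr 0.95.
So from lowest to highest: Sr < Be < Ge < S < O.

Sr, Be, Ge, S, O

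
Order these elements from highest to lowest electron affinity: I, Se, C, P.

C is in period 2, group 14; P is in period 3, group 15; Se is in period 4, group 16; I is in period 5, group 17.
Electron affinity generally becomes more exothermic across a period toward the halogens and less exothermic down a group.
A diagonal step moves right (one effect) and down (the opposite effect) at once.
C > P: the two effects oppose for this pair; the down-group effect wins (122 vs 72 kJ/mol).
Se > C: period and group pull opposite ways; the across-period shift dominates (195 vs 122 kJ/mol).
I > Se: the two effects oppose for this pair; the across-period effect wins (295 vs 195 kJ/mol).
Tabulated electron affinity (kJ/mol): C 122, P 72, Se 195, I 295.
So from highest to lowest: I > Se > C > P.

I, Se, C, P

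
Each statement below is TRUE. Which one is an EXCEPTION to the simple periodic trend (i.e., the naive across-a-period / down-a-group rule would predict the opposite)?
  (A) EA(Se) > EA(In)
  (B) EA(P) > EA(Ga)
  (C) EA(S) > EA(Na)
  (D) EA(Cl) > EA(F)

The general trend: electron affinity increases across a period and decreases down a group.
(A) Se (period 4, group 16) vs In (period 5, group 13): the stated order agrees with the simple trend.
(B) P (period 3, group 15) vs Ga (period 4, group 13): the stated order agrees with the simple trend.
(C) S (period 3, group 16) vs Na (period 3, group 1): the stated order agrees with the simple trend.
(D) Cl (period 3, group 17) vs F (period 2, group 17): the stated order contradicts the simple trend.
The exception is (D): F's small 2p subshell makes the incoming electron feel strong e⁻–e⁻ repulsion, so Cl actually releases more energy on gaining an electron.

(D)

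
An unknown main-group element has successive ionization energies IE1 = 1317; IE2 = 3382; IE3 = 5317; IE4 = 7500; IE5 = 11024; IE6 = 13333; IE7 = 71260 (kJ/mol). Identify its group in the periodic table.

Group 16

Look for the largest jump between consecutive ionization energies: IE7/IE6 ≈ 5.3, far larger than any earlier ratio.
That jump marks the point where a core electron is being removed. So the atom has 6 valence electrons.
A main-group element with 6 valence electrons is in group 16.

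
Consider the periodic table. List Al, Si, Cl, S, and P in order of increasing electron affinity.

Al is in period 3, group 13; Si is in period 3, group 14; P is in period 3, group 15; S is in period 3, group 16; Cl is in period 3, group 17.
Electron affinity generally becomes more exothermic across a period toward the halogens and less exothermic down a group.
All lie in period 3; the across-period trend (electron affinity increases left to right) applies, with the exception below.
Note the exception: Si has a higher electron affinity than P, contrary to the simple trend — adding an electron to P's half-filled 3p³ is unfavourable, so Si (3p²) has the more exothermic EA.
Approximate values (kJ/mol): Al 42, Si 134, P 72, S 200, Cl 349.
So from lowest to highest: Al < P < Si < S < Cl.

Al < P < Si < S < Cl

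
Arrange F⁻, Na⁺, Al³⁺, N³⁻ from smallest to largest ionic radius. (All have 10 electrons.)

Al³⁺ < Na⁺ < F⁻ < N³⁻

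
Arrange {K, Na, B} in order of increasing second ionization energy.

The second ionization energy removes an electron from the +1 ion. For each element: K⁺ is the bare [Ar] core; Na⁺ is the bare [Ne] core; B⁺ still has 2 valence electrons.
Pulling an electron out of a noble-gas core costs far more than removing a remaining valence electron, so K and Na sit at the high end of IE_2.
The numbers (kJ/mol): K 3052, Na 4562, B 2427.
So the second ionization energies run B < K < Na.

B, K, Na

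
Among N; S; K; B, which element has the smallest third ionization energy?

IE_3 is the cost of taking one more electron from the +2 cation: N²⁺ still has 3 valence electrons; S²⁺ still has 4 valence electrons; K²⁺ is already 1 electron into the core; B²⁺ still has 1 valence electron.
Usually core removal costs more than valence removal, but here the competition is close: a tightly held n=2 valence electron can cost more to remove than an n=3 core electron, so the actual values have to decide it.
Valence configurations: N²⁺ [He]2s²2p¹, S²⁺ [Ne]3s²3p², B²⁺ [He]2s¹.
The numbers (kJ/mol): N 4578, S 3357, K 4420, B 3660.
Overall IE_3 order: S < B < K < N.

S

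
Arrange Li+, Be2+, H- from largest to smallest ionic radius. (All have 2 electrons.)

All of these have 2 electrons, so size is governed by nuclear charge alone: the more protons, the stronger the pull on the same electron cloud, and the smaller the ion.
Nuclear charges: Be2+ (Z=4), Li+ (Z=3), H- (Z=1).
Largest to smallest: H- > Li+ > Be2+.

H- > Li+ > Be2+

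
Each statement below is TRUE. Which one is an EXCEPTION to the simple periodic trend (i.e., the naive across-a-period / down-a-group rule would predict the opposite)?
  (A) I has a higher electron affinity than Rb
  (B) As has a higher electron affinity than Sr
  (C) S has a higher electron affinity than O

(C)

The general trend: electron affinity increases across a period and decreases down a group.
(A) I (period 5, group 17) vs Rb (period 5, group 1): the stated order agrees with the simple trend.
(B) As (period 4, group 15) vs Sr (period 5, group 2): the stated order agrees with the simple trend.
(C) S (period 3, group 16) vs O (period 2, group 16): the stated order contradicts the simple trend.
The exception is (C): the compact 2p subshell of O repels the added electron more than S's larger 3p does.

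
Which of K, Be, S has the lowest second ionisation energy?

Consider each +1 ion: K⁺ is the bare [Ar] core; Be⁺ still has 1 valence electron; S⁺ still has 5 valence electrons.
Breaking into a closed-shell core is much more expensive than removing a leftover valence electron — K has the largest IE_2 here.
Valence configurations: Be⁺ [He]2s¹, S⁺ [Ne]3s²3p³.
Tabulated IE_2 (kJ/mol): K 3052, Be 1757, S 2252.
So the second ionization energies run Be < S < K.

Be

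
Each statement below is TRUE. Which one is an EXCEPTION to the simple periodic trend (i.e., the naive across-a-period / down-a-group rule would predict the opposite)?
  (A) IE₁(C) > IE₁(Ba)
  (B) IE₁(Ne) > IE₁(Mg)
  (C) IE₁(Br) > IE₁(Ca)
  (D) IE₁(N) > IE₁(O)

(D)

The general trend: first ionisation energy increases across a period and decreases down a group.
(A) C (period 2, group 14) vs Ba (period 6, group 2): the stated order agrees with the simple trend.
(B) Ne (period 2, group 18) vs Mg (period 3, group 2): the stated order agrees with the simple trend.
(C) Br (period 4, group 17) vs Ca (period 4, group 2): the stated order agrees with the simple trend.
(D) N (period 2, group 15) vs O (period 2, group 16): the stated order contradicts the simple trend.
The exception is (D): pairing an electron in O's 2p⁴ costs repulsion energy, so O ionizes more easily than half-filled N (2p³).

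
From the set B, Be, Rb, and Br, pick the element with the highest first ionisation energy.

First ionization energy rises across a period (greater Z_eff holds electrons more tightly) and falls down a group (valence electrons are farther from the nucleus).
Neither a single period nor a single group — weigh both effects.
B > Rb: relative to Rb, both the across-period and down-group shifts push B's first ionization energy up.
Be > B: this pair runs against the simple trend — see the exception note.
Br > Be: the two effects oppose for this pair; the across-period effect wins (1140 vs 900 kJ/mol).
Note the exception: Be has a higher first ionization energy than B, contrary to the simple trend — removing B's lone 2p electron is easier than breaking Be's filled 2s².
Approximate values (kJ/mol): Be 900, B 801, Br 1140, Rb 403.
The highest first ionisation energy among these belongs to Br.

Br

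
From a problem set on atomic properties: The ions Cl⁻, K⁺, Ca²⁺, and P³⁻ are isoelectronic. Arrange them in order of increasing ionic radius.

All of these have 18 electrons, so size is governed by nuclear charge alone: the more protons, the stronger the pull on the same electron cloud, and the smaller the ion.
Nuclear charges: Ca²⁺ (Z=20), K⁺ (Z=19), Cl⁻ (Z=17), P³⁻ (Z=15).
Smallest to largest: Ca²⁺ < K⁺ < Cl⁻ < P³⁻.

Ca²⁺ < K⁺ < Cl⁻ < P³⁻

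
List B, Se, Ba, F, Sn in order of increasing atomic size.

F < B < Se < Sn < Ba

B is in period 2, group 13; F is in period 2, group 17; Se is in period 4, group 16; Sn is in period 5, group 14; Ba is in period 6, group 2.
Across a period the added protons contract the valence shell; down a group each new principal shell makes the atom larger.
These span different periods and groups, so the two trends combine.
B > F: B lies to the left of F in period 2, so the across-period effect alone puts B larger.
Se > B: the two effects oppose for this pair; the down-group effect wins (116 vs 85 pm).
Sn > Se: both effects reinforce here, so Sn is clearly the larger of the two.
Ba > Sn: relative to Sn, both the across-period and down-group shifts push Ba's atomic radius up.
Approximate values (pm): B 85, F 64, Se 116, Sn 140, Ba 196.
So from smallest to largest: F < B < Se < Sn < Ba.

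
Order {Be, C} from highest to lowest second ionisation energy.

C, Be

Consider each +1 ion: Be⁺ still has 1 valence electron; C⁺ still has 3 valence electrons.
All are still removing valence electrons, so compare the +1 ions as you would atoms: IE_2 generally rises across a period (higher Z_eff) and falls down a group (larger shell), subject to the usual subshell exceptions.
Valence configurations: Be⁺ [He]2s¹, C⁺ [He]2s²2p¹.
The numbers (kJ/mol): Be 1757, C 2353.
Overall IE_2 order: Be < C.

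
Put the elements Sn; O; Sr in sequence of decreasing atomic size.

O is in period 2, group 16; Sr is in period 5, group 2; Sn is in period 5, group 14.
Radius decreases left→right (rising Z_eff, same n) and increases top→bottom (higher n).
Here both period and group differ, so the two effects have to be weighed against each other.
Sn > O: relative to O, both the across-period and down-group shifts push Sn's atomic radius up.
Sr > Sn: both are in period 5; the period trend gives Sr the larger value.
Approximate values (pm): O 63, Sr 185, Sn 140.
So from largest to smallest: Sr > Sn > O.

Sr, Sn, O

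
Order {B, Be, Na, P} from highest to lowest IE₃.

After 2 electrons have been removed, what remains? B²⁺ still has 1 valence electron; Be²⁺ is the bare [He] core; Na²⁺ is already 1 electron into the core; P²⁺ still has 3 valence electrons.
Pulling an electron out of a noble-gas core costs far more than removing a remaining valence electron, so Na and Be sit at the high end of IE_3.
Valence configurations: B²⁺ [He]2s¹, P²⁺ [Ne]3s²3p¹.
Approximate IE_3 values (kJ/mol): B 3660, Be 14849, Na 6910, P 2914.
Hence IE_3: P < B < Na < Be.

Be > Na > B > P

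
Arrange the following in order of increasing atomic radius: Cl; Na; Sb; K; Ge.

Cl < Ge < Sb < Na < K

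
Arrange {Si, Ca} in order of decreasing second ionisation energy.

The second ionization energy removes an electron from the +1 ion. For each element: Si⁺ still has 3 valence electrons; Ca⁺ still has 1 valence electron.
All are still removing valence electrons, so compare the +1 ions as you would atoms: IE_2 generally rises across a period (higher Z_eff) and falls down a group (larger shell), subject to the usual subshell exceptions.
Valence configurations: Si⁺ [Ne]3s²3p¹, Ca⁺ [Ar]4s¹.
Tabulated IE_2 (kJ/mol): Si 1577, Ca 1145.
Overall IE_2 order: Ca < Si.

Si > Ca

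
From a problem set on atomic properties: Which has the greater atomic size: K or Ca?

K

Across a period the added protons contract the valence shell; down a group each new principal shell makes the atom larger.
All lie in period 4, so atomic radius increases right to left.
So K has the greater atomic size (K > Ca).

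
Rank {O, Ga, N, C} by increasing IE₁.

C is in period 2, group 14; N is in period 2, group 15; O is in period 2, group 16; Ga is in period 4, group 13.
IE₁ increases left→right with effective nuclear charge and decreases top→bottom as the valence shell moves farther out.
Neither a single period nor a single group — weigh both effects.
C > Ga: both effects reinforce here, so C is clearly the higher of the two.
O > C: both are in period 2; the period trend gives O the larger value.
N > O: this pair runs against the simple trend — see the exception note.
Note the exception: N has a higher first ionization energy than O, contrary to the simple trend — pairing an electron in O's 2p⁴ costs repulsion energy, so O ionizes more easily than half-filled N (2p³).
For reference (kJ/mol): C 1086, N 1402, O 1314, Ga 579.
So from lowest to highest: Ga < C < O < N.

Ga < C < O < N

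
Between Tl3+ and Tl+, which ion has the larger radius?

Both ions have Z = 81 protons, but Tl3+ has lost more electrons, so its remaining electrons feel a larger effective nuclear charge per electron and are pulled in more tightly.
Higher positive charge → smaller ion, so Tl+ > Tl3+.

Tl+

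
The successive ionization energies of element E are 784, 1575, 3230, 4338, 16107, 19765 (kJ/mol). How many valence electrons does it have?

Look for the largest jump between consecutive ionization energies: IE5/IE4 ≈ 3.7, far larger than any earlier ratio.
That jump marks the point where a core electron is being removed. So the atom has 4 valence electrons.

4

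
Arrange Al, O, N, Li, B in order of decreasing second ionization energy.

Li > O > N > B > Al

Consider each +1 ion: Al⁺ still has 2 valence electrons; O⁺ still has 5 valence electrons; N⁺ still has 4 valence electrons; Li⁺ is the bare [He] core; B⁺ still has 2 valence electrons.
Core electrons are held far more tightly than valence electrons, so Li tops the IE_2 order.
Valence configurations: Al⁺ [Ne]3s², O⁺ [He]2s²2p³, N⁺ [He]2s²2p², B⁺ [He]2s².
The numbers (kJ/mol): Al 1817, O 3388, N 2856, Li 7298, B 2427.
Hence IE_2: Al < B < N < O < Li.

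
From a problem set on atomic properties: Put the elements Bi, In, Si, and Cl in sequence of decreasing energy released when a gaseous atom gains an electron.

Atoms with high Z_eff and room in the valence shell (especially the halogens) have the most exothermic electron affinities.
Neither a single period nor a single group — weigh both effects.
Bi > In: period and group pull opposite ways; the across-period shift dominates (91 vs 29 kJ/mol).
Si > Bi: the two effects oppose for this pair; the down-group effect wins (134 vs 91 kJ/mol).
Cl > Si: Cl lies to the right of Si in period 3, so the across-period effect alone puts Cl higher.
Approximate values (kJ/mol): Si 134, Cl 349, In 29, Bi 91.
So from highest to lowest: Cl > Si > Bi > In.

Cl, Si, Bi, In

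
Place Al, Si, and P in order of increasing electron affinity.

Al is in period 3, group 13; Si is in period 3, group 14; P is in period 3, group 15.
Electron affinity generally becomes more exothermic across a period toward the halogens and less exothermic down a group.
All lie in period 3; the across-period trend (electron affinity increases left to right) applies, with the exception below.
Note the exception: Si has a higher electron affinity than P, contrary to the simple trend — adding an electron to P's half-filled 3p³ is unfavourable, so Si (3p²) has the more exothermic EA.
Approximate values (kJ/mol): Al 42, Si 134, P 72.
So from lowest to highest: Al < P < Si.

Al, P, Si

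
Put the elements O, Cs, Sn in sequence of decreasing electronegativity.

O > Sn > Cs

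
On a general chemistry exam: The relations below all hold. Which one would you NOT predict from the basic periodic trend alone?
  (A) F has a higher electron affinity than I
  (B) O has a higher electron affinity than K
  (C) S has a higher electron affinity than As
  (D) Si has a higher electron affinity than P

(D)

The general trend: electron affinity increases across a period and decreases down a group.
(A) F (period 2, group 17) vs I (period 5, group 17): the stated order agrees with the simple trend.
(B) O (period 2, group 16) vs K (period 4, group 1): the stated order agrees with the simple trend.
(C) S (period 3, group 16) vs As (period 4, group 15): the stated order agrees with the simple trend.
(D) Si (period 3, group 14) vs P (period 3, group 15): the stated order contradicts the simple trend.
The exception is (D): adding an electron to P's half-filled 3p³ is unfavourable, so Si (3p²) has the more exothermic EA.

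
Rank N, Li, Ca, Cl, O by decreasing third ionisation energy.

After 2 electrons have been removed, what remains? N²⁺ still has 3 valence electrons; Li²⁺ is already 1 electron into the core; Ca²⁺ is the bare [Ar] core; Cl²⁺ still has 5 valence electrons; O²⁺ still has 4 valence electrons.
Usually core removal costs more than valence removal, but here the competition is close: a tightly held n=2 valence electron can cost more to remove than an n=3 core electron, so the actual values have to decide it.
Valence configurations: N²⁺ [He]2s²2p¹, Cl²⁺ [Ne]3s²3p³, O²⁺ [He]2s²2p².
The numbers (kJ/mol): N 4578, Li 11815, Ca 4912, Cl 3822, O 5300.
Overall IE_3 order: Cl < N < Ca < O < Li.

Li > O > Ca > N > Cl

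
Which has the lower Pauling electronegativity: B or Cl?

B is in period 2, group 13; Cl is in period 3, group 17.
EN rises left→right (higher Z_eff, smaller atoms) and falls top→bottom (larger, more shielded atoms).
Neither a single period nor a single group — weigh both effects.
Cl > B: period and group pull opposite ways; the across-period shift dominates (3.16 vs 2.04).
For reference (Pauling): B 2.04, Cl 3.16.
So B has the lower Pauling electronegativity (B < Cl).

B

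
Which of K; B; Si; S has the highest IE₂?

Consider each +1 ion: K⁺ is the bare [Ar] core; B⁺ still has 2 valence electrons; Si⁺ still has 3 valence electrons; S⁺ still has 5 valence electrons.
Pulling an electron out of a noble-gas core costs far more than removing a remaining valence electron, so K sits at the high end of IE_2.
Valence configurations: B⁺ [He]2s², Si⁺ [Ne]3s²3p¹, S⁺ [Ne]3s²3p³.
Tabulated IE_2 (kJ/mol): K 3052, B 2427, Si 1577, S 2252.
Overall IE_2 order: Si < S < B < K.

K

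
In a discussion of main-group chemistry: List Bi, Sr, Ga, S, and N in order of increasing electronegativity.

Sr < Ga < Bi < S < N

Electronegativity increases across a period and decreases down a group, tracking effective nuclear charge and atomic size.
These span different periods and groups, so the two trends combine.
Ga > Sr: relative to Sr, both the across-period and down-group shifts push Ga's electronegativity up.
Bi > Ga: the two effects oppose for this pair; the across-period effect wins (2.02 vs 1.81).
S > Bi: relative to Bi, both the across-period and down-group shifts push S's electronegativity up.
N > S: the two effects oppose for this pair; the down-group effect wins (3.04 vs 2.58).
Tabulated electronegativity (Pauling): N 3.04, S 2.58, Ga 1.81, Sr 0.95, Bi 2.02.
So from lowest to highest: Sr < Ga < Bi < S < N.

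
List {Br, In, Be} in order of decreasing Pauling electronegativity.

Be is in period 2, group 2; Br is in period 4, group 17; In is in period 5, group 13.
EN rises left→right (higher Z_eff, smaller atoms) and falls top→bottom (larger, more shielded atoms).
These span different periods and groups, so the two trends combine.
In > Be: the two effects oppose for this pair; the across-period effect wins (1.78 vs 1.57).
Br > In: both effects reinforce here, so Br is clearly the higher of the two.
For reference (Pauling): Be 1.57, Br 2.96, In 1.78.
So from highest to lowest: Br > In > Be.

Br > In > Be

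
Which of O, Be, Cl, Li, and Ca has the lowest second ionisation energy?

The second ionization energy removes an electron from the +1 ion. For each element: O⁺ still has 5 valence electrons; Be⁺ still has 1 valence electron; Cl⁺ still has 6 valence electrons; Li⁺ is the bare [He] core; Ca⁺ still has 1 valence electron.
Pulling an electron out of a noble-gas core costs far more than removing a remaining valence electron, so Li sits at the high end of IE_2.
Valence configurations: O⁺ [He]2s²2p³, Be⁺ [He]2s¹, Cl⁺ [Ne]3s²3p⁴, Ca⁺ [Ar]4s¹.
Approximate IE_2 values (kJ/mol): O 3388, Be 1757, Cl 2298, Li 7298, Ca 1145.
Putting it together, IE_2: Ca < Be < Cl < O < Li.

Ca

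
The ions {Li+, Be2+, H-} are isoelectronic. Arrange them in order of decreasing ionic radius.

H-, Li+, Be2+

All of these have 2 electrons, so size is governed by nuclear charge alone: the more protons, the stronger the pull on the same electron cloud, and the smaller the ion.
Nuclear charges: Be2+ (Z=4), Li+ (Z=3), H- (Z=1).
Largest to smallest: H- > Li+ > Be2+.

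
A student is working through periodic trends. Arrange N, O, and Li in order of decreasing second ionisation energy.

IE_2 is the cost of taking one more electron from the +1 cation: N⁺ still has 4 valence electrons; O⁺ still has 5 valence electrons; Li⁺ is the bare [He] core.
Core electrons are held far more tightly than valence electrons, so Li tops the IE_2 order.
Valence configurations: N⁺ [He]2s²2p², O⁺ [He]2s²2p³.
The numbers (kJ/mol): N 2856, O 3388, Li 7298.
Overall IE_2 order: N < O < Li.

Li > O > N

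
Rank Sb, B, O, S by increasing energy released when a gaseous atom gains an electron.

B is in period 2, group 13; O is in period 2, group 16; S is in period 3, group 16; Sb is in period 5, group 15.
Adding an electron releases more energy for atoms nearer the top right (short of the noble gases).
These span different periods and groups, so the two trends combine.
Sb > B: period and group pull opposite ways; the across-period shift dominates (103 vs 27 kJ/mol).
O > Sb: both effects reinforce here, so O is clearly the higher of the two.
S > O: this pair runs against the simple trend — see the exception note.
Note the exception: S has a higher electron affinity than O, contrary to the simple trend — the compact 2p subshell of O repels the added electron more than S's larger 3p does.
Tabulated electron affinity (kJ/mol): B 27, O 141, S 200, Sb 103.
So from lowest to highest: B < Sb < O < S.

B < Sb < O < S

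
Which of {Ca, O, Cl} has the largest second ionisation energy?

The second ionization energy removes an electron from the +1 ion. For each element: Ca⁺ still has 1 valence electron; O⁺ still has 5 valence electrons; Cl⁺ still has 6 valence electrons.
All are still removing valence electrons, so compare the +1 ions as you would atoms: IE_2 generally rises across a period (higher Z_eff) and falls down a group (larger shell), subject to the usual subshell exceptions.
Valence configurations: Ca⁺ [Ar]4s¹, O⁺ [He]2s²2p³, Cl⁺ [Ne]3s²3p⁴.
The numbers (kJ/mol): Ca 1145, O 3388, Cl 2298.
Overall IE_2 order: Ca < Cl < O.

O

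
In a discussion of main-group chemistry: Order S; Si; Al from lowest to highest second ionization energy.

Si < Al < S

Consider each +1 ion: S⁺ still has 5 valence electrons; Si⁺ still has 3 valence electrons; Al⁺ still has 2 valence electrons.
All are still removing valence electrons, so compare the +1 ions as you would atoms: IE_2 generally rises across a period (higher Z_eff) and falls down a group (larger shell), subject to the usual subshell exceptions.
Valence configurations: S⁺ [Ne]3s²3p³, Si⁺ [Ne]3s²3p¹, Al⁺ [Ne]3s².
Si⁺ loses a lone 3p electron whereas Al⁺ must break into a filled 3s² pair, so IE_2(Al) > IE_2(Si) even though Si has the higher nuclear charge.
Approximate IE_2 values (kJ/mol): S 2252, Si 1577, Al 1817.
Hence IE_2: Si < Al < S.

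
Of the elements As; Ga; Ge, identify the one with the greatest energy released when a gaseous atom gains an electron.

Adding an electron releases more energy for atoms nearer the top right (short of the noble gases).
All lie in period 4; the across-period trend (electron affinity increases left to right) applies, with the exception below.
Note the exception: Ge has a higher electron affinity than As, contrary to the simple trend — adding an electron to As's half-filled 4p³ is unfavourable, so Ge (4p²) has the more exothermic EA.
Approximate values (kJ/mol): Ga 29, Ge 119, As 78.
The greatest energy released when a gaseous atom gains an electron among these belongs to Ge.

Ge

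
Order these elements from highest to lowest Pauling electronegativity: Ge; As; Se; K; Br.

K is in period 4, group 1; Ge is in period 4, group 14; As is in period 4, group 15; Se is in period 4, group 16; Br is in period 4, group 17.
Electronegativity increases across a period and decreases down a group, tracking effective nuclear charge and atomic size.
All lie in period 4, so electronegativity increases left to right.
So from highest to lowest: Br > Se > As > Ge > K.

Br > Se > As > Ge > K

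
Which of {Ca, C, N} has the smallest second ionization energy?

IE_2 is the cost of taking one more electron from the +1 cation: Ca⁺ still has 1 valence electron; C⁺ still has 3 valence electrons; N⁺ still has 4 valence electrons.
All are still removing valence electrons, so compare the +1 ions as you would atoms: IE_2 generally rises across a period (higher Z_eff) and falls down a group (larger shell), subject to the usual subshell exceptions.
Valence configurations: Ca⁺ [Ar]4s¹, C⁺ [He]2s²2p¹, N⁺ [He]2s²2p².
Tabulated IE_2 (kJ/mol): Ca 1145, C 2353, N 2856.
Hence IE_2: Ca < C < N.

Ca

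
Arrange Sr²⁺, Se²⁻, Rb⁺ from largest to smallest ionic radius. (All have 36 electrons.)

Se²⁻ > Rb⁺ > Sr²⁺

All of these have 36 electrons, so size is governed by nuclear charge alone: the more protons, the stronger the pull on the same electron cloud, and the smaller the ion.
Nuclear charges: Sr²⁺ (Z=38), Rb⁺ (Z=37), Se²⁻ (Z=34).
Largest to smallest: Se²⁻ > Rb⁺ > Sr²⁺.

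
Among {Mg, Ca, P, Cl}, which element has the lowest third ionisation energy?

P

The third ionization energy removes an electron from the +2 ion. For each element: Mg²⁺ is the bare [Ne] core; Ca²⁺ is the bare [Ar] core; P²⁺ still has 3 valence electrons; Cl²⁺ still has 5 valence electrons.
Core electrons are held far more tightly than valence electrons, so Ca and Mg top the IE_3 order.
Valence configurations: P²⁺ [Ne]3s²3p¹, Cl²⁺ [Ne]3s²3p³.
Approximate IE_3 values (kJ/mol): Mg 7733, Ca 4912, P 2914, Cl 3822.
Putting it together, IE_3: P < Cl < Ca < Mg.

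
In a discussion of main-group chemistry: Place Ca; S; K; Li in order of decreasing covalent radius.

Li is in period 2, group 1; S is in period 3, group 16; K is in period 4, group 1; Ca is in period 4, group 2.
Across a period the added protons contract the valence shell; down a group each new principal shell makes the atom larger.
Here both period and group differ, so the two effects have to be weighed against each other.
Li > S: the two effects oppose for this pair; the across-period effect wins (133 vs 103 pm).
Ca > Li: the two effects oppose for this pair; the down-group effect wins (171 vs 133 pm).
K > Ca: both are in period 4; the period trend gives K the larger value.
Tabulated atomic radius (pm): Li 133, S 103, K 196, Ca 171.
So from largest to smallest: K > Ca > Li > S.

K, Ca, Li, S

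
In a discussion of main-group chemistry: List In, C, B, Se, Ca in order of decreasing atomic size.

Ca > In > Se > B > C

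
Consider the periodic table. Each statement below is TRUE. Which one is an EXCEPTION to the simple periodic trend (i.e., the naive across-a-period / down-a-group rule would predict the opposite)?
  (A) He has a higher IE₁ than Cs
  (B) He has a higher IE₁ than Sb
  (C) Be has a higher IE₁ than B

(C)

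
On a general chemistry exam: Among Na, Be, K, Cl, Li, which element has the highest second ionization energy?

Li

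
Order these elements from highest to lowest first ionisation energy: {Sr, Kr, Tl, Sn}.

Kr, Sn, Tl, Sr

Across a period the outer electron is held more tightly (higher IE₁); down a group it sits in a higher shell, more shielded, and comes off more easily.
Here both period and group differ, so the two effects have to be weighed against each other.
Tl > Sr: the two effects oppose for this pair; the across-period effect wins (589 vs 550 kJ/mol).
Sn > Tl: relative to Tl, both the across-period and down-group shifts push Sn's first ionization energy up.
Kr > Sn: both effects reinforce here, so Kr is clearly the higher of the two.
Approximate values (kJ/mol): Kr 1351, Sr 550, Sn 709, Tl 589.
So from highest to lowest: Kr > Sn > Tl > Sr.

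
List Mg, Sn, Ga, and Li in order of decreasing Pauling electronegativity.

Li is in period 2, group 1; Mg is in period 3, group 2; Ga is in period 4, group 13; Sn is in period 5, group 14.
Atoms toward the upper right of the periodic table pull bonding electrons most strongly.
A diagonal step moves right (one effect) and down (the opposite effect) at once.
Mg > Li: period and group pull opposite ways; the across-period shift dominates (1.31 vs 0.98).
Ga > Mg: the two effects oppose for this pair; the across-period effect wins (1.81 vs 1.31).
Sn > Ga: the two effects oppose for this pair; the across-period effect wins (1.96 vs 1.81).
Tabulated electronegativity (Pauling): Li 0.98, Mg 1.31, Ga 1.81, Sn 1.96.
So from highest to lowest: Sn > Ga > Mg > Li.

Sn, Ga, Mg, Li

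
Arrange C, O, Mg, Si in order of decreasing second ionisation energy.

O > C > Si > Mg

The second ionization energy removes an electron from the +1 ion. For each element: C⁺ still has 3 valence electrons; O⁺ still has 5 valence electrons; Mg⁺ still has 1 valence electron; Si⁺ still has 3 valence electrons.
All are still removing valence electrons, so compare the +1 ions as you would atoms: IE_2 generally rises across a period (higher Z_eff) and falls down a group (larger shell), subject to the usual subshell exceptions.
Valence configurations: C⁺ [He]2s²2p¹, O⁺ [He]2s²2p³, Mg⁺ [Ne]3s¹, Si⁺ [Ne]3s²3p¹.
Approximate IE_2 values (kJ/mol): C 2353, O 3388, Mg 1451, Si 1577.
Putting it together, IE_2: Mg < Si < C < O.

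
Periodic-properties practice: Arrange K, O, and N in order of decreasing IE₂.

O > K > N

IE_2 is the cost of taking one more electron from the +1 cation: K⁺ is the bare [Ar] core; O⁺ still has 5 valence electrons; N⁺ still has 4 valence electrons.
Usually core removal costs more than valence removal, but here the competition is close: a tightly held n=2 valence electron can cost more to remove than an n=3 core electron, so the actual values have to decide it.
Valence configurations: O⁺ [He]2s²2p³, N⁺ [He]2s²2p².
Tabulated IE_2 (kJ/mol): K 3052, O 3388, N 2856.
Putting it together, IE_2: N < K < O.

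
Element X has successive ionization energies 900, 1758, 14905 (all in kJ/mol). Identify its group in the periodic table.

Group 2

Look for the largest jump between consecutive ionization energies: IE3/IE2 ≈ 8.5, far larger than any earlier ratio.
That jump marks the point where a core electron is being removed. So the atom has 2 valence electrons.
A main-group element with 2 valence electrons is in group 2.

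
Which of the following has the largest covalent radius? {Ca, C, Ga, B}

B is in period 2, group 13; C is in period 2, group 14; Ca is in period 4, group 2; Ga is in period 4, group 13.
Radius decreases left→right (rising Z_eff, same n) and increases top→bottom (higher n).
These span different periods and groups, so the two trends combine.
B > C: both are in period 2; the period trend gives B the larger value.
Ga > B: Ga sits below B in group 13, so the down-group effect alone puts Ga larger.
Ca > Ga: Ca lies to the left of Ga in period 4, so the across-period effect alone puts Ca larger.
Tabulated atomic radius (pm): B 85, C 75, Ca 171, Ga 124.
The largest covalent radius among these belongs to Ca.

Ca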